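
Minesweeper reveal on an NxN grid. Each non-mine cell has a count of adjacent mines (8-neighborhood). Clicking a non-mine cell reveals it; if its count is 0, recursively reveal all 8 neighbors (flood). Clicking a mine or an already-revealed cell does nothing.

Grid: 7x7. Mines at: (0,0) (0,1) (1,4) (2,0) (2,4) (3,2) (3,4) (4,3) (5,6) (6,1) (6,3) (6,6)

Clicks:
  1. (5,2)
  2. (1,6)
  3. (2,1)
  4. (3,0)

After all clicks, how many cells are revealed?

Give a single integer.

Answer: 13

Derivation:
Click 1 (5,2) count=3: revealed 1 new [(5,2)] -> total=1
Click 2 (1,6) count=0: revealed 10 new [(0,5) (0,6) (1,5) (1,6) (2,5) (2,6) (3,5) (3,6) (4,5) (4,6)] -> total=11
Click 3 (2,1) count=2: revealed 1 new [(2,1)] -> total=12
Click 4 (3,0) count=1: revealed 1 new [(3,0)] -> total=13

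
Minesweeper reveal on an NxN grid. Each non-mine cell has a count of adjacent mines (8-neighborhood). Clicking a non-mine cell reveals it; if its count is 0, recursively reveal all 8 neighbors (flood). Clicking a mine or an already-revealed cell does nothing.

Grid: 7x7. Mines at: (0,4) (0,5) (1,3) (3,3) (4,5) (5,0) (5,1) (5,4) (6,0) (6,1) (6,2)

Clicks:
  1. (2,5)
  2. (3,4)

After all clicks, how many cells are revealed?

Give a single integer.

Answer: 9

Derivation:
Click 1 (2,5) count=0: revealed 9 new [(1,4) (1,5) (1,6) (2,4) (2,5) (2,6) (3,4) (3,5) (3,6)] -> total=9
Click 2 (3,4) count=2: revealed 0 new [(none)] -> total=9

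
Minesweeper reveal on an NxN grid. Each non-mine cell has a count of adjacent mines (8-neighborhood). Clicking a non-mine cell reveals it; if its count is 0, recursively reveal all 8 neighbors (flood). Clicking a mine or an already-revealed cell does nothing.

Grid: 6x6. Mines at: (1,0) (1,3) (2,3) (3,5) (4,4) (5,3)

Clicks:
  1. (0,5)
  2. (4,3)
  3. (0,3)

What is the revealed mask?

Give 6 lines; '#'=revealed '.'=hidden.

Answer: ...###
....##
....##
......
...#..
......

Derivation:
Click 1 (0,5) count=0: revealed 6 new [(0,4) (0,5) (1,4) (1,5) (2,4) (2,5)] -> total=6
Click 2 (4,3) count=2: revealed 1 new [(4,3)] -> total=7
Click 3 (0,3) count=1: revealed 1 new [(0,3)] -> total=8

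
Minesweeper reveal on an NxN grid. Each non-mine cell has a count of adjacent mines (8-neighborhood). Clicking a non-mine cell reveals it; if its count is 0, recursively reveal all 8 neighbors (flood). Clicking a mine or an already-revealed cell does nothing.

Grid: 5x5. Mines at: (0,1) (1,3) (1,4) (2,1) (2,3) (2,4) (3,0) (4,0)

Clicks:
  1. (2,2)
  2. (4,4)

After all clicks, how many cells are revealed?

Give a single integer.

Click 1 (2,2) count=3: revealed 1 new [(2,2)] -> total=1
Click 2 (4,4) count=0: revealed 8 new [(3,1) (3,2) (3,3) (3,4) (4,1) (4,2) (4,3) (4,4)] -> total=9

Answer: 9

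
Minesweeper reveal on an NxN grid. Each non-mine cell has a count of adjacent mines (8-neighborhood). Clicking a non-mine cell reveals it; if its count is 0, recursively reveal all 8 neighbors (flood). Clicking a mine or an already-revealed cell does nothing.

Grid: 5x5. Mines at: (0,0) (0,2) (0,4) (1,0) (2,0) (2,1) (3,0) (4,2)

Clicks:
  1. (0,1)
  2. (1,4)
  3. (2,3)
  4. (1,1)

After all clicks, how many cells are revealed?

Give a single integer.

Answer: 13

Derivation:
Click 1 (0,1) count=3: revealed 1 new [(0,1)] -> total=1
Click 2 (1,4) count=1: revealed 1 new [(1,4)] -> total=2
Click 3 (2,3) count=0: revealed 10 new [(1,2) (1,3) (2,2) (2,3) (2,4) (3,2) (3,3) (3,4) (4,3) (4,4)] -> total=12
Click 4 (1,1) count=5: revealed 1 new [(1,1)] -> total=13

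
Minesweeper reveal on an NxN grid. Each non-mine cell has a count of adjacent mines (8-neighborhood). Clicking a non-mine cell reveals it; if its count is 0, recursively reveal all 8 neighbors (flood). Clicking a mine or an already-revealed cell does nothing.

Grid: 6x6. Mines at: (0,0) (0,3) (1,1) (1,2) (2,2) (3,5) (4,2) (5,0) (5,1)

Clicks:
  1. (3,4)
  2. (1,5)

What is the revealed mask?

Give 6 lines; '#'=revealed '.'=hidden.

Answer: ....##
....##
....##
....#.
......
......

Derivation:
Click 1 (3,4) count=1: revealed 1 new [(3,4)] -> total=1
Click 2 (1,5) count=0: revealed 6 new [(0,4) (0,5) (1,4) (1,5) (2,4) (2,5)] -> total=7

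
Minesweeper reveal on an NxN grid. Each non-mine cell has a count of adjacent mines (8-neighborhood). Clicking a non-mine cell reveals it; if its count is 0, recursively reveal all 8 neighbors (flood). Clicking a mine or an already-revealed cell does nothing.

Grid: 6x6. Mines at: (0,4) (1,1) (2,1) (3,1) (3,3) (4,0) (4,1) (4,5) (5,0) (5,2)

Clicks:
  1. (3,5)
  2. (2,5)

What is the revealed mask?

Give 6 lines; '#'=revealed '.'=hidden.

Click 1 (3,5) count=1: revealed 1 new [(3,5)] -> total=1
Click 2 (2,5) count=0: revealed 5 new [(1,4) (1,5) (2,4) (2,5) (3,4)] -> total=6

Answer: ......
....##
....##
....##
......
......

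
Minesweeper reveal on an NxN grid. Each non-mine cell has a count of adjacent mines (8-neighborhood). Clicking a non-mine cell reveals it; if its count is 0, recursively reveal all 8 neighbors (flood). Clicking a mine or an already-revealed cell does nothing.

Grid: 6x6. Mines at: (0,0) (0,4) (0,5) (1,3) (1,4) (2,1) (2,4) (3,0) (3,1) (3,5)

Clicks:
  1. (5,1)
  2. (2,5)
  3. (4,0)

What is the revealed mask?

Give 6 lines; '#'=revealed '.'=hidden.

Click 1 (5,1) count=0: revealed 15 new [(3,2) (3,3) (3,4) (4,0) (4,1) (4,2) (4,3) (4,4) (4,5) (5,0) (5,1) (5,2) (5,3) (5,4) (5,5)] -> total=15
Click 2 (2,5) count=3: revealed 1 new [(2,5)] -> total=16
Click 3 (4,0) count=2: revealed 0 new [(none)] -> total=16

Answer: ......
......
.....#
..###.
######
######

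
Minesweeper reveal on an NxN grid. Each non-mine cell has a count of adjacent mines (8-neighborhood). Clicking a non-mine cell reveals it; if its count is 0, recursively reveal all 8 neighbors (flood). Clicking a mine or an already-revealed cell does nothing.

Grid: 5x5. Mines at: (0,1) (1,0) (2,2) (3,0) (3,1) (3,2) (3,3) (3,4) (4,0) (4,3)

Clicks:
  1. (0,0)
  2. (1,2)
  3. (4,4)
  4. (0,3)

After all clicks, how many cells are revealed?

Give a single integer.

Answer: 10

Derivation:
Click 1 (0,0) count=2: revealed 1 new [(0,0)] -> total=1
Click 2 (1,2) count=2: revealed 1 new [(1,2)] -> total=2
Click 3 (4,4) count=3: revealed 1 new [(4,4)] -> total=3
Click 4 (0,3) count=0: revealed 7 new [(0,2) (0,3) (0,4) (1,3) (1,4) (2,3) (2,4)] -> total=10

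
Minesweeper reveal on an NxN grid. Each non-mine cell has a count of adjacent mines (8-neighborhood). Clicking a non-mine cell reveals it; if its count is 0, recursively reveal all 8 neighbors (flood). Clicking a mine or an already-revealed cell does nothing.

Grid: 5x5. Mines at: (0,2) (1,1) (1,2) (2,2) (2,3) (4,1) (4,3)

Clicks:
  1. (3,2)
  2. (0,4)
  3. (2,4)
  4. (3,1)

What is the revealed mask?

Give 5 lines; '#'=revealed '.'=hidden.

Click 1 (3,2) count=4: revealed 1 new [(3,2)] -> total=1
Click 2 (0,4) count=0: revealed 4 new [(0,3) (0,4) (1,3) (1,4)] -> total=5
Click 3 (2,4) count=1: revealed 1 new [(2,4)] -> total=6
Click 4 (3,1) count=2: revealed 1 new [(3,1)] -> total=7

Answer: ...##
...##
....#
.##..
.....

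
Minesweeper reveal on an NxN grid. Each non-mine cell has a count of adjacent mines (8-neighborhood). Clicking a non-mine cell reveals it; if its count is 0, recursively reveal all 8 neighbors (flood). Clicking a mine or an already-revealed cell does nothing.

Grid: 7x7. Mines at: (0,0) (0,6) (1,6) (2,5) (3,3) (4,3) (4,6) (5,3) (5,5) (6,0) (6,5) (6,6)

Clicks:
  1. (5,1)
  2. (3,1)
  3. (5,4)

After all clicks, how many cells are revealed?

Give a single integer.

Answer: 26

Derivation:
Click 1 (5,1) count=1: revealed 1 new [(5,1)] -> total=1
Click 2 (3,1) count=0: revealed 24 new [(0,1) (0,2) (0,3) (0,4) (0,5) (1,0) (1,1) (1,2) (1,3) (1,4) (1,5) (2,0) (2,1) (2,2) (2,3) (2,4) (3,0) (3,1) (3,2) (4,0) (4,1) (4,2) (5,0) (5,2)] -> total=25
Click 3 (5,4) count=4: revealed 1 new [(5,4)] -> total=26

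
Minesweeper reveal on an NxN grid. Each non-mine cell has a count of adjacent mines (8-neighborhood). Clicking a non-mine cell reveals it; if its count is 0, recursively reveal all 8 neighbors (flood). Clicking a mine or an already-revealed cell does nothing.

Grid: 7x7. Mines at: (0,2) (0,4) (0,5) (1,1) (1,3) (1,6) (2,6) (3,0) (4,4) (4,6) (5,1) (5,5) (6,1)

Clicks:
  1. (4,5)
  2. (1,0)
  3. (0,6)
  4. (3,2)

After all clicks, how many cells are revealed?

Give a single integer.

Answer: 12

Derivation:
Click 1 (4,5) count=3: revealed 1 new [(4,5)] -> total=1
Click 2 (1,0) count=1: revealed 1 new [(1,0)] -> total=2
Click 3 (0,6) count=2: revealed 1 new [(0,6)] -> total=3
Click 4 (3,2) count=0: revealed 9 new [(2,1) (2,2) (2,3) (3,1) (3,2) (3,3) (4,1) (4,2) (4,3)] -> total=12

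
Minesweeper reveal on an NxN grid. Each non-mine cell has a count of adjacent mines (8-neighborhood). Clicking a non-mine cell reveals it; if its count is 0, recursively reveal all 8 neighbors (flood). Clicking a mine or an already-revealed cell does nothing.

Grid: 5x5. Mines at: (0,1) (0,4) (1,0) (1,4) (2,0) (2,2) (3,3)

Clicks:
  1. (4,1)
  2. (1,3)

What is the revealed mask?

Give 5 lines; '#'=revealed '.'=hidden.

Answer: .....
...#.
.....
###..
###..

Derivation:
Click 1 (4,1) count=0: revealed 6 new [(3,0) (3,1) (3,2) (4,0) (4,1) (4,2)] -> total=6
Click 2 (1,3) count=3: revealed 1 new [(1,3)] -> total=7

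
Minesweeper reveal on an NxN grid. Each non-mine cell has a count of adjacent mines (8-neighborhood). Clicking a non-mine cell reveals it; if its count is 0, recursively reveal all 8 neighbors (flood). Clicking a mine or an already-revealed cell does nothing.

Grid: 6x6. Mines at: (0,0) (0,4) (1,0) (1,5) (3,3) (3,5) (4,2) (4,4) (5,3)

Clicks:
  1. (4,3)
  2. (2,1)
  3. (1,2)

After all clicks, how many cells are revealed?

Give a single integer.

Click 1 (4,3) count=4: revealed 1 new [(4,3)] -> total=1
Click 2 (2,1) count=1: revealed 1 new [(2,1)] -> total=2
Click 3 (1,2) count=0: revealed 8 new [(0,1) (0,2) (0,3) (1,1) (1,2) (1,3) (2,2) (2,3)] -> total=10

Answer: 10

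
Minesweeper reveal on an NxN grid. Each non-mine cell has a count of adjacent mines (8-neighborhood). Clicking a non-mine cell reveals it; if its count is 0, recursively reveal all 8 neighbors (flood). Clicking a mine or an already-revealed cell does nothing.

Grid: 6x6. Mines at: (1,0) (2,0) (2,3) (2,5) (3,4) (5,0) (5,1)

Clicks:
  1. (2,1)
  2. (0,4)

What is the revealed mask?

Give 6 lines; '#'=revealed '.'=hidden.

Answer: .#####
.#####
.#....
......
......
......

Derivation:
Click 1 (2,1) count=2: revealed 1 new [(2,1)] -> total=1
Click 2 (0,4) count=0: revealed 10 new [(0,1) (0,2) (0,3) (0,4) (0,5) (1,1) (1,2) (1,3) (1,4) (1,5)] -> total=11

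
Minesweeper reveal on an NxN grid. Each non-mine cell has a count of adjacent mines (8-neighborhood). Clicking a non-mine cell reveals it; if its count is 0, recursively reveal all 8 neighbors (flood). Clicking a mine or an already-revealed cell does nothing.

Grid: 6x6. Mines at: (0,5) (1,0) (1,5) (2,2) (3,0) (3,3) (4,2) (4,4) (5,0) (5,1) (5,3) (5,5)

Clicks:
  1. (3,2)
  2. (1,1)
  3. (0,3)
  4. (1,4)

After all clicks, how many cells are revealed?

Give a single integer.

Answer: 9

Derivation:
Click 1 (3,2) count=3: revealed 1 new [(3,2)] -> total=1
Click 2 (1,1) count=2: revealed 1 new [(1,1)] -> total=2
Click 3 (0,3) count=0: revealed 7 new [(0,1) (0,2) (0,3) (0,4) (1,2) (1,3) (1,4)] -> total=9
Click 4 (1,4) count=2: revealed 0 new [(none)] -> total=9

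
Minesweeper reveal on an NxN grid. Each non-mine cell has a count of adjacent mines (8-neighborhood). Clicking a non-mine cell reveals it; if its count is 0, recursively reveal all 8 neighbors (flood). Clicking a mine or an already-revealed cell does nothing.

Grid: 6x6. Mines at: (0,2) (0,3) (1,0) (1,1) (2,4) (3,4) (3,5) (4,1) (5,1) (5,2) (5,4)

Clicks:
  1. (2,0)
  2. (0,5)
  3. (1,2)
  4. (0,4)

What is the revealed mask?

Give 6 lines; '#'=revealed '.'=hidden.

Click 1 (2,0) count=2: revealed 1 new [(2,0)] -> total=1
Click 2 (0,5) count=0: revealed 4 new [(0,4) (0,5) (1,4) (1,5)] -> total=5
Click 3 (1,2) count=3: revealed 1 new [(1,2)] -> total=6
Click 4 (0,4) count=1: revealed 0 new [(none)] -> total=6

Answer: ....##
..#.##
#.....
......
......
......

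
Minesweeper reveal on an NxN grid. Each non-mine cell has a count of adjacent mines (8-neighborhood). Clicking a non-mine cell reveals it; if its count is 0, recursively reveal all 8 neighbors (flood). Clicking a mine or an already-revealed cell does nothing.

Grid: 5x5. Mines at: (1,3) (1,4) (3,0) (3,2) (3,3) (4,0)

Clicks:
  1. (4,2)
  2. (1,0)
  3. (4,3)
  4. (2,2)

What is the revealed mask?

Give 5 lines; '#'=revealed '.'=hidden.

Click 1 (4,2) count=2: revealed 1 new [(4,2)] -> total=1
Click 2 (1,0) count=0: revealed 9 new [(0,0) (0,1) (0,2) (1,0) (1,1) (1,2) (2,0) (2,1) (2,2)] -> total=10
Click 3 (4,3) count=2: revealed 1 new [(4,3)] -> total=11
Click 4 (2,2) count=3: revealed 0 new [(none)] -> total=11

Answer: ###..
###..
###..
.....
..##.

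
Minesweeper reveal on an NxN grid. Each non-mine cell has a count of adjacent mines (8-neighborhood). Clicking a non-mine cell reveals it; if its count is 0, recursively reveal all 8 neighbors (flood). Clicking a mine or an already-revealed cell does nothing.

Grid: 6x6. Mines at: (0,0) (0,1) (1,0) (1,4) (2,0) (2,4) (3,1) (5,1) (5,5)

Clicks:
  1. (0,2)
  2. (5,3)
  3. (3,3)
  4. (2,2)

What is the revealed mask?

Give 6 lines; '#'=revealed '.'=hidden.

Click 1 (0,2) count=1: revealed 1 new [(0,2)] -> total=1
Click 2 (5,3) count=0: revealed 9 new [(3,2) (3,3) (3,4) (4,2) (4,3) (4,4) (5,2) (5,3) (5,4)] -> total=10
Click 3 (3,3) count=1: revealed 0 new [(none)] -> total=10
Click 4 (2,2) count=1: revealed 1 new [(2,2)] -> total=11

Answer: ..#...
......
..#...
..###.
..###.
..###.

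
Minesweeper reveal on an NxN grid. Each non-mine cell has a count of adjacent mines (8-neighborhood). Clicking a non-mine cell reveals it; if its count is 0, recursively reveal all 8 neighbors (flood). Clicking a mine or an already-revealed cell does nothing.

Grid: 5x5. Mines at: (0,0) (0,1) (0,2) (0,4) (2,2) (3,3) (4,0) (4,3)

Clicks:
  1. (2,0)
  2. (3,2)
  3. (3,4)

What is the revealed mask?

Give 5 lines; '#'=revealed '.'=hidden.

Answer: .....
##...
##...
###.#
.....

Derivation:
Click 1 (2,0) count=0: revealed 6 new [(1,0) (1,1) (2,0) (2,1) (3,0) (3,1)] -> total=6
Click 2 (3,2) count=3: revealed 1 new [(3,2)] -> total=7
Click 3 (3,4) count=2: revealed 1 new [(3,4)] -> total=8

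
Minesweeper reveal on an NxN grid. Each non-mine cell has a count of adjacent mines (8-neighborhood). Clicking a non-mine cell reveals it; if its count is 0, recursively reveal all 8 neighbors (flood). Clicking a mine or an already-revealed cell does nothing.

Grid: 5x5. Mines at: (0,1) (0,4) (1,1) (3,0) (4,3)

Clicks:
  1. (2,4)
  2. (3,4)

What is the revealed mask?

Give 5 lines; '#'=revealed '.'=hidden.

Answer: .....
..###
..###
..###
.....

Derivation:
Click 1 (2,4) count=0: revealed 9 new [(1,2) (1,3) (1,4) (2,2) (2,3) (2,4) (3,2) (3,3) (3,4)] -> total=9
Click 2 (3,4) count=1: revealed 0 new [(none)] -> total=9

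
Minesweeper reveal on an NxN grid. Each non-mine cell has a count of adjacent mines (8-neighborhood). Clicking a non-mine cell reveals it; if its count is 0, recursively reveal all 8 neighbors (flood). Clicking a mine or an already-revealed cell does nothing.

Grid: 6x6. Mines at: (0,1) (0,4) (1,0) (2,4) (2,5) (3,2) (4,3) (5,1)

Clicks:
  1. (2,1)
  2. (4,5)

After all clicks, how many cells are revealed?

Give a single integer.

Click 1 (2,1) count=2: revealed 1 new [(2,1)] -> total=1
Click 2 (4,5) count=0: revealed 6 new [(3,4) (3,5) (4,4) (4,5) (5,4) (5,5)] -> total=7

Answer: 7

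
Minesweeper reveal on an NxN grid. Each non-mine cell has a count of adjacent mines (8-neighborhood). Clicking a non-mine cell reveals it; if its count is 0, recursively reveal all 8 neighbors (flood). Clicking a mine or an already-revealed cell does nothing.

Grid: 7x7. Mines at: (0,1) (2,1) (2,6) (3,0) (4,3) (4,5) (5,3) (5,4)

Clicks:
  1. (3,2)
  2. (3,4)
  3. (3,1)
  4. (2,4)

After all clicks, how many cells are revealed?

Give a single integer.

Answer: 19

Derivation:
Click 1 (3,2) count=2: revealed 1 new [(3,2)] -> total=1
Click 2 (3,4) count=2: revealed 1 new [(3,4)] -> total=2
Click 3 (3,1) count=2: revealed 1 new [(3,1)] -> total=3
Click 4 (2,4) count=0: revealed 16 new [(0,2) (0,3) (0,4) (0,5) (0,6) (1,2) (1,3) (1,4) (1,5) (1,6) (2,2) (2,3) (2,4) (2,5) (3,3) (3,5)] -> total=19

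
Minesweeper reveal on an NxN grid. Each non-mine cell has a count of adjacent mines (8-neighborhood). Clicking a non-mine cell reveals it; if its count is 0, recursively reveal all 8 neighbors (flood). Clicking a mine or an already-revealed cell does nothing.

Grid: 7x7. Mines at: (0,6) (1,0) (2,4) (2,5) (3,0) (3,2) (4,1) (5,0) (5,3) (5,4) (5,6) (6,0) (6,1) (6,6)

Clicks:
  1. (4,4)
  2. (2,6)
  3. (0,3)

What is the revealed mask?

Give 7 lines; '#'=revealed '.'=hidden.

Answer: .#####.
.#####.
.###..#
.......
....#..
.......
.......

Derivation:
Click 1 (4,4) count=2: revealed 1 new [(4,4)] -> total=1
Click 2 (2,6) count=1: revealed 1 new [(2,6)] -> total=2
Click 3 (0,3) count=0: revealed 13 new [(0,1) (0,2) (0,3) (0,4) (0,5) (1,1) (1,2) (1,3) (1,4) (1,5) (2,1) (2,2) (2,3)] -> total=15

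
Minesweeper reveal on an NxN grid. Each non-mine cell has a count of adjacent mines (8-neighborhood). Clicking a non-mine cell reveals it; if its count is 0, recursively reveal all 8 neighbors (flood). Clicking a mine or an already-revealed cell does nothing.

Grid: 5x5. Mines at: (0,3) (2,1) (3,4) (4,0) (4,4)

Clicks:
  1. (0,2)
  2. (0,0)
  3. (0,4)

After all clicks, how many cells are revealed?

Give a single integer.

Click 1 (0,2) count=1: revealed 1 new [(0,2)] -> total=1
Click 2 (0,0) count=0: revealed 5 new [(0,0) (0,1) (1,0) (1,1) (1,2)] -> total=6
Click 3 (0,4) count=1: revealed 1 new [(0,4)] -> total=7

Answer: 7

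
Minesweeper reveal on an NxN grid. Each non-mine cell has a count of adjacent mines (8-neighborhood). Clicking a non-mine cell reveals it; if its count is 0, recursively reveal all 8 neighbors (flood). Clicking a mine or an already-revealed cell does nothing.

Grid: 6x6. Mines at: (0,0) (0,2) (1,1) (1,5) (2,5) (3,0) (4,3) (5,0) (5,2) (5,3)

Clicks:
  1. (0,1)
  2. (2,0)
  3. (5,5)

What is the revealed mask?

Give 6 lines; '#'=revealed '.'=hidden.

Click 1 (0,1) count=3: revealed 1 new [(0,1)] -> total=1
Click 2 (2,0) count=2: revealed 1 new [(2,0)] -> total=2
Click 3 (5,5) count=0: revealed 6 new [(3,4) (3,5) (4,4) (4,5) (5,4) (5,5)] -> total=8

Answer: .#....
......
#.....
....##
....##
....##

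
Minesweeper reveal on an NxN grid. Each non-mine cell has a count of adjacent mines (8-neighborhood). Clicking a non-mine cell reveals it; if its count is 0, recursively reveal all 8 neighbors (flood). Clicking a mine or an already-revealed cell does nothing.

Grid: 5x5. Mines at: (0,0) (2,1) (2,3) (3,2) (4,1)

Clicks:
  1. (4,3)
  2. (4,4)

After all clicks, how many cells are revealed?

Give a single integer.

Click 1 (4,3) count=1: revealed 1 new [(4,3)] -> total=1
Click 2 (4,4) count=0: revealed 3 new [(3,3) (3,4) (4,4)] -> total=4

Answer: 4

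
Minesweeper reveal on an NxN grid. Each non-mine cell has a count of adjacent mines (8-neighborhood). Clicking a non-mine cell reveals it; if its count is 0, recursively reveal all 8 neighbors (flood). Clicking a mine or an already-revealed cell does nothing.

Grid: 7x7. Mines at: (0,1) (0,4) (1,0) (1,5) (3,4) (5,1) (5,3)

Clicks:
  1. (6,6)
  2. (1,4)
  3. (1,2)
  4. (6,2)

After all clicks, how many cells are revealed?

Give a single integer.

Click 1 (6,6) count=0: revealed 13 new [(2,5) (2,6) (3,5) (3,6) (4,4) (4,5) (4,6) (5,4) (5,5) (5,6) (6,4) (6,5) (6,6)] -> total=13
Click 2 (1,4) count=2: revealed 1 new [(1,4)] -> total=14
Click 3 (1,2) count=1: revealed 1 new [(1,2)] -> total=15
Click 4 (6,2) count=2: revealed 1 new [(6,2)] -> total=16

Answer: 16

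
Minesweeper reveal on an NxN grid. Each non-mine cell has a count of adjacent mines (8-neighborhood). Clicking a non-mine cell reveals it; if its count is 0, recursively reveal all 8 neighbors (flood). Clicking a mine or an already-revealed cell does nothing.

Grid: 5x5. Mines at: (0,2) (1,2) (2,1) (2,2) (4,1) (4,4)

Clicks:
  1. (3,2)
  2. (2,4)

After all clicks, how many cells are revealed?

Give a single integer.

Answer: 9

Derivation:
Click 1 (3,2) count=3: revealed 1 new [(3,2)] -> total=1
Click 2 (2,4) count=0: revealed 8 new [(0,3) (0,4) (1,3) (1,4) (2,3) (2,4) (3,3) (3,4)] -> total=9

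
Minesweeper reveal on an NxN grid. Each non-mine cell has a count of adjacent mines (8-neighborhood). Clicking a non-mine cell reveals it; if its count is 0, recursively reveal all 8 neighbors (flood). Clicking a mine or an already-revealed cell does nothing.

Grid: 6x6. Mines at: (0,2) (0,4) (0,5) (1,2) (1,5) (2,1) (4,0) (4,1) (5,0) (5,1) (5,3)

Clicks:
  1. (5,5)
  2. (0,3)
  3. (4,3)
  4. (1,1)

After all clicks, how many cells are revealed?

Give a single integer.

Answer: 16

Derivation:
Click 1 (5,5) count=0: revealed 14 new [(2,2) (2,3) (2,4) (2,5) (3,2) (3,3) (3,4) (3,5) (4,2) (4,3) (4,4) (4,5) (5,4) (5,5)] -> total=14
Click 2 (0,3) count=3: revealed 1 new [(0,3)] -> total=15
Click 3 (4,3) count=1: revealed 0 new [(none)] -> total=15
Click 4 (1,1) count=3: revealed 1 new [(1,1)] -> total=16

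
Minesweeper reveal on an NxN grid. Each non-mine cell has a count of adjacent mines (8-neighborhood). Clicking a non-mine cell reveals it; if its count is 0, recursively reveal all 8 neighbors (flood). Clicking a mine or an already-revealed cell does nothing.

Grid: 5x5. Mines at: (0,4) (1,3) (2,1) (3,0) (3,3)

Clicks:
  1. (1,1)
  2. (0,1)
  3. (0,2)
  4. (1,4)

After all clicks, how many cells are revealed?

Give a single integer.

Answer: 7

Derivation:
Click 1 (1,1) count=1: revealed 1 new [(1,1)] -> total=1
Click 2 (0,1) count=0: revealed 5 new [(0,0) (0,1) (0,2) (1,0) (1,2)] -> total=6
Click 3 (0,2) count=1: revealed 0 new [(none)] -> total=6
Click 4 (1,4) count=2: revealed 1 new [(1,4)] -> total=7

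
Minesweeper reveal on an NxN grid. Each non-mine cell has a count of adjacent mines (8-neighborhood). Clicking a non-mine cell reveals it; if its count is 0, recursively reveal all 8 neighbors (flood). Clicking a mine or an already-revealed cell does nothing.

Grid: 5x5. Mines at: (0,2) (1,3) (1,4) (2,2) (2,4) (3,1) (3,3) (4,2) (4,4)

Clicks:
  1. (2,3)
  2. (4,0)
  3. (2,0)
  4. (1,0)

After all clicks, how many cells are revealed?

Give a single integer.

Click 1 (2,3) count=5: revealed 1 new [(2,3)] -> total=1
Click 2 (4,0) count=1: revealed 1 new [(4,0)] -> total=2
Click 3 (2,0) count=1: revealed 1 new [(2,0)] -> total=3
Click 4 (1,0) count=0: revealed 5 new [(0,0) (0,1) (1,0) (1,1) (2,1)] -> total=8

Answer: 8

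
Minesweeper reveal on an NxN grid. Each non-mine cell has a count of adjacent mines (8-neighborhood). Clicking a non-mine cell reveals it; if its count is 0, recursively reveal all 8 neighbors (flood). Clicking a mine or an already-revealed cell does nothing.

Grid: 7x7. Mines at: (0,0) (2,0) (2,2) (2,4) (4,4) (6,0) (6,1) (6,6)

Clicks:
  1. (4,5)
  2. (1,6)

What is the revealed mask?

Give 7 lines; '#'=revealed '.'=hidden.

Click 1 (4,5) count=1: revealed 1 new [(4,5)] -> total=1
Click 2 (1,6) count=0: revealed 19 new [(0,1) (0,2) (0,3) (0,4) (0,5) (0,6) (1,1) (1,2) (1,3) (1,4) (1,5) (1,6) (2,5) (2,6) (3,5) (3,6) (4,6) (5,5) (5,6)] -> total=20

Answer: .######
.######
.....##
.....##
.....##
.....##
.......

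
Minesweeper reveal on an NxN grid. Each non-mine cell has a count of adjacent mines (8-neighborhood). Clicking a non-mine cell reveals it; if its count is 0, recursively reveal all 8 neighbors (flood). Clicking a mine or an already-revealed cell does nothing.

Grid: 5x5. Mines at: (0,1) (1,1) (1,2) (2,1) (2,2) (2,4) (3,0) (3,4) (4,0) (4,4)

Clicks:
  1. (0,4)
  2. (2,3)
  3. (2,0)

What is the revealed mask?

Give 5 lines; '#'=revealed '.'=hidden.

Click 1 (0,4) count=0: revealed 4 new [(0,3) (0,4) (1,3) (1,4)] -> total=4
Click 2 (2,3) count=4: revealed 1 new [(2,3)] -> total=5
Click 3 (2,0) count=3: revealed 1 new [(2,0)] -> total=6

Answer: ...##
...##
#..#.
.....
.....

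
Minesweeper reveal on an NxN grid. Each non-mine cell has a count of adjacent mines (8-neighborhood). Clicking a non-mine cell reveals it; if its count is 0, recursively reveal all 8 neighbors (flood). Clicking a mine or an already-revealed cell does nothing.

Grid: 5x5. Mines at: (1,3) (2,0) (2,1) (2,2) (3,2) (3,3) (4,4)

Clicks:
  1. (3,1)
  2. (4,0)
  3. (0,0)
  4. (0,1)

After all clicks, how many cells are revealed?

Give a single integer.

Click 1 (3,1) count=4: revealed 1 new [(3,1)] -> total=1
Click 2 (4,0) count=0: revealed 3 new [(3,0) (4,0) (4,1)] -> total=4
Click 3 (0,0) count=0: revealed 6 new [(0,0) (0,1) (0,2) (1,0) (1,1) (1,2)] -> total=10
Click 4 (0,1) count=0: revealed 0 new [(none)] -> total=10

Answer: 10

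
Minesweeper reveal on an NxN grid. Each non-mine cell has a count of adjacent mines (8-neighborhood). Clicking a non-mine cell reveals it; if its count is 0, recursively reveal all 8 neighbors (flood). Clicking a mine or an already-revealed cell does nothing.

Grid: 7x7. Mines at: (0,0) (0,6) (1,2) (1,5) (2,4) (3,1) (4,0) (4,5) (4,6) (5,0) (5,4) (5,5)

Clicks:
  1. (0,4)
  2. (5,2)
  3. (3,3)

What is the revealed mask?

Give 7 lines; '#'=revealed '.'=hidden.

Answer: ....#..
.......
.......
...#...
.###...
.###...
.###...

Derivation:
Click 1 (0,4) count=1: revealed 1 new [(0,4)] -> total=1
Click 2 (5,2) count=0: revealed 9 new [(4,1) (4,2) (4,3) (5,1) (5,2) (5,3) (6,1) (6,2) (6,3)] -> total=10
Click 3 (3,3) count=1: revealed 1 new [(3,3)] -> total=11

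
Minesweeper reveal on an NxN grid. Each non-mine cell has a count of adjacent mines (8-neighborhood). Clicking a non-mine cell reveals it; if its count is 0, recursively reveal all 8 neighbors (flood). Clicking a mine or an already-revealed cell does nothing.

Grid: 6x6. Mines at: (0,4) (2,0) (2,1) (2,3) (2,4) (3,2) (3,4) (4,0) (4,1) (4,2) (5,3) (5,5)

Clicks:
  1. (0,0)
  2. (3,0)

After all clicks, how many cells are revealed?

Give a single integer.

Click 1 (0,0) count=0: revealed 8 new [(0,0) (0,1) (0,2) (0,3) (1,0) (1,1) (1,2) (1,3)] -> total=8
Click 2 (3,0) count=4: revealed 1 new [(3,0)] -> total=9

Answer: 9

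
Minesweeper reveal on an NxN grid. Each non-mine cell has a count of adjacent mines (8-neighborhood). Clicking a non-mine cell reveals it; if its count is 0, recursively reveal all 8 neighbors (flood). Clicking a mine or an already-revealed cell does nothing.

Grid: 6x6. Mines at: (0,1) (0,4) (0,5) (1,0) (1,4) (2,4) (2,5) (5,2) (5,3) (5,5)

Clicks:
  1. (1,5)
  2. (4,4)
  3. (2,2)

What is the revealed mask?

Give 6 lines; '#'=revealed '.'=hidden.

Click 1 (1,5) count=5: revealed 1 new [(1,5)] -> total=1
Click 2 (4,4) count=2: revealed 1 new [(4,4)] -> total=2
Click 3 (2,2) count=0: revealed 17 new [(1,1) (1,2) (1,3) (2,0) (2,1) (2,2) (2,3) (3,0) (3,1) (3,2) (3,3) (4,0) (4,1) (4,2) (4,3) (5,0) (5,1)] -> total=19

Answer: ......
.###.#
####..
####..
#####.
##....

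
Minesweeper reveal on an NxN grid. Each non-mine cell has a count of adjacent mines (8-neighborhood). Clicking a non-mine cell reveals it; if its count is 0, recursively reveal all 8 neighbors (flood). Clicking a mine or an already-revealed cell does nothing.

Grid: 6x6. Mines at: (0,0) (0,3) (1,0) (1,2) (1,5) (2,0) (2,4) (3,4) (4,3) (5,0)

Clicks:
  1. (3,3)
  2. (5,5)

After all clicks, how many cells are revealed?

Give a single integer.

Answer: 5

Derivation:
Click 1 (3,3) count=3: revealed 1 new [(3,3)] -> total=1
Click 2 (5,5) count=0: revealed 4 new [(4,4) (4,5) (5,4) (5,5)] -> total=5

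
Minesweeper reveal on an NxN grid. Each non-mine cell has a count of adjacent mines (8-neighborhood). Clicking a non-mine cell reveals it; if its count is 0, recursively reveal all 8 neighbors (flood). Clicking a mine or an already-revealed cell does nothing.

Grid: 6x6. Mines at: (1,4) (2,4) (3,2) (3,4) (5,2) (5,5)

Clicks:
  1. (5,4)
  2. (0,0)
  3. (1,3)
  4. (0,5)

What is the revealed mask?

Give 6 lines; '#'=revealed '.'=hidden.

Answer: ####.#
####..
####..
##....
##....
##..#.

Derivation:
Click 1 (5,4) count=1: revealed 1 new [(5,4)] -> total=1
Click 2 (0,0) count=0: revealed 18 new [(0,0) (0,1) (0,2) (0,3) (1,0) (1,1) (1,2) (1,3) (2,0) (2,1) (2,2) (2,3) (3,0) (3,1) (4,0) (4,1) (5,0) (5,1)] -> total=19
Click 3 (1,3) count=2: revealed 0 new [(none)] -> total=19
Click 4 (0,5) count=1: revealed 1 new [(0,5)] -> total=20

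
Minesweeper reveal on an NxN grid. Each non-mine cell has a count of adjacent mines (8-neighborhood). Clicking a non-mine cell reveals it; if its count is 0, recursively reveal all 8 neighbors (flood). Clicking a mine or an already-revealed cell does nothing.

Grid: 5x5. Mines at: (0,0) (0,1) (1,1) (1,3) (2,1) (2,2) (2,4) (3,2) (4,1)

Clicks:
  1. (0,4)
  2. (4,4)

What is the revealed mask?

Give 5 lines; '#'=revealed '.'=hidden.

Answer: ....#
.....
.....
...##
...##

Derivation:
Click 1 (0,4) count=1: revealed 1 new [(0,4)] -> total=1
Click 2 (4,4) count=0: revealed 4 new [(3,3) (3,4) (4,3) (4,4)] -> total=5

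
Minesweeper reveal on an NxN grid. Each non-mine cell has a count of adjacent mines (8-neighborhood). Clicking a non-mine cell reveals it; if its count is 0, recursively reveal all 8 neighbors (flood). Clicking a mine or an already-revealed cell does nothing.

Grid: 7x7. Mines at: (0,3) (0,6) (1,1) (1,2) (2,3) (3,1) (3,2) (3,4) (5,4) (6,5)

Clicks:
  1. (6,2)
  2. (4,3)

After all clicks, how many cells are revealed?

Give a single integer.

Answer: 12

Derivation:
Click 1 (6,2) count=0: revealed 12 new [(4,0) (4,1) (4,2) (4,3) (5,0) (5,1) (5,2) (5,3) (6,0) (6,1) (6,2) (6,3)] -> total=12
Click 2 (4,3) count=3: revealed 0 new [(none)] -> total=12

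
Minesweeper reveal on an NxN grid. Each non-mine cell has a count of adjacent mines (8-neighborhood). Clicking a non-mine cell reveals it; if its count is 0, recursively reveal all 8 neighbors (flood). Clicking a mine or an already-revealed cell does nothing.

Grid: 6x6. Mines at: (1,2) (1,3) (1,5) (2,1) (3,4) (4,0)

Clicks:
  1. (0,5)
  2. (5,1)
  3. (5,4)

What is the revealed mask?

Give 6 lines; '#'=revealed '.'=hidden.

Click 1 (0,5) count=1: revealed 1 new [(0,5)] -> total=1
Click 2 (5,1) count=1: revealed 1 new [(5,1)] -> total=2
Click 3 (5,4) count=0: revealed 12 new [(3,1) (3,2) (3,3) (4,1) (4,2) (4,3) (4,4) (4,5) (5,2) (5,3) (5,4) (5,5)] -> total=14

Answer: .....#
......
......
.###..
.#####
.#####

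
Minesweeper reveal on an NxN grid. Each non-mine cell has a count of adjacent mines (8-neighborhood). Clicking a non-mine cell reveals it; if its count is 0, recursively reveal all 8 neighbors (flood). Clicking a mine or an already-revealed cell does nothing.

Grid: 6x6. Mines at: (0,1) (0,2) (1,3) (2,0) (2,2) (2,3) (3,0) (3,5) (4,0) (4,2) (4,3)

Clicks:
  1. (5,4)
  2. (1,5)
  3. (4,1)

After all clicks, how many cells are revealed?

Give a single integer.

Answer: 8

Derivation:
Click 1 (5,4) count=1: revealed 1 new [(5,4)] -> total=1
Click 2 (1,5) count=0: revealed 6 new [(0,4) (0,5) (1,4) (1,5) (2,4) (2,5)] -> total=7
Click 3 (4,1) count=3: revealed 1 new [(4,1)] -> total=8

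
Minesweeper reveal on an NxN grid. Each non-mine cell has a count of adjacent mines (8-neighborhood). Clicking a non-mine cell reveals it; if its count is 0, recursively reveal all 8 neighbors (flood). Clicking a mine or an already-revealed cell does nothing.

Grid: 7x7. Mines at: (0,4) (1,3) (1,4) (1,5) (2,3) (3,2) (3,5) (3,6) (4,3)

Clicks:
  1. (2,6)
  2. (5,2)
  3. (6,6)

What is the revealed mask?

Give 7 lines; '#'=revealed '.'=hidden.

Answer: ###....
###....
###...#
##.....
###.###
#######
#######

Derivation:
Click 1 (2,6) count=3: revealed 1 new [(2,6)] -> total=1
Click 2 (5,2) count=1: revealed 1 new [(5,2)] -> total=2
Click 3 (6,6) count=0: revealed 30 new [(0,0) (0,1) (0,2) (1,0) (1,1) (1,2) (2,0) (2,1) (2,2) (3,0) (3,1) (4,0) (4,1) (4,2) (4,4) (4,5) (4,6) (5,0) (5,1) (5,3) (5,4) (5,5) (5,6) (6,0) (6,1) (6,2) (6,3) (6,4) (6,5) (6,6)] -> total=32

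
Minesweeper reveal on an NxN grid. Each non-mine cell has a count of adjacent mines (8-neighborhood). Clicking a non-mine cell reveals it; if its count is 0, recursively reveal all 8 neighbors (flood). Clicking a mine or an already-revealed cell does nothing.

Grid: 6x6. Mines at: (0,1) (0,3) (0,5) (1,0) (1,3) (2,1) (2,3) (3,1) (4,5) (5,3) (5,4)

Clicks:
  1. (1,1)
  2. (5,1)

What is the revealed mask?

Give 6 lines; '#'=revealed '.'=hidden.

Click 1 (1,1) count=3: revealed 1 new [(1,1)] -> total=1
Click 2 (5,1) count=0: revealed 6 new [(4,0) (4,1) (4,2) (5,0) (5,1) (5,2)] -> total=7

Answer: ......
.#....
......
......
###...
###...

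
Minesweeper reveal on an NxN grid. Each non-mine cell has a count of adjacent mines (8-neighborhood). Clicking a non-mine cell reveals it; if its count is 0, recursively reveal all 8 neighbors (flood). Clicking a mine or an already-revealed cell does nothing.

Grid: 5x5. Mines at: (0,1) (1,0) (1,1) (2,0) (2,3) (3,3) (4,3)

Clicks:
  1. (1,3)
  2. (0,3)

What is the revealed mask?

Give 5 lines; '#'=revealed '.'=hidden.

Click 1 (1,3) count=1: revealed 1 new [(1,3)] -> total=1
Click 2 (0,3) count=0: revealed 5 new [(0,2) (0,3) (0,4) (1,2) (1,4)] -> total=6

Answer: ..###
..###
.....
.....
.....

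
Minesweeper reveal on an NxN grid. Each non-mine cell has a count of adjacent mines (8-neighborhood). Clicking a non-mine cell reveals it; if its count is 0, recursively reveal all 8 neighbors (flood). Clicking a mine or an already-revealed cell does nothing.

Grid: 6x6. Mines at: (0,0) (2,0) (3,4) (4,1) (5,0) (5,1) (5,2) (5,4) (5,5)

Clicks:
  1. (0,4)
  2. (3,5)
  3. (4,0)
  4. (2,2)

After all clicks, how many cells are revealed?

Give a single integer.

Answer: 20

Derivation:
Click 1 (0,4) count=0: revealed 18 new [(0,1) (0,2) (0,3) (0,4) (0,5) (1,1) (1,2) (1,3) (1,4) (1,5) (2,1) (2,2) (2,3) (2,4) (2,5) (3,1) (3,2) (3,3)] -> total=18
Click 2 (3,5) count=1: revealed 1 new [(3,5)] -> total=19
Click 3 (4,0) count=3: revealed 1 new [(4,0)] -> total=20
Click 4 (2,2) count=0: revealed 0 new [(none)] -> total=20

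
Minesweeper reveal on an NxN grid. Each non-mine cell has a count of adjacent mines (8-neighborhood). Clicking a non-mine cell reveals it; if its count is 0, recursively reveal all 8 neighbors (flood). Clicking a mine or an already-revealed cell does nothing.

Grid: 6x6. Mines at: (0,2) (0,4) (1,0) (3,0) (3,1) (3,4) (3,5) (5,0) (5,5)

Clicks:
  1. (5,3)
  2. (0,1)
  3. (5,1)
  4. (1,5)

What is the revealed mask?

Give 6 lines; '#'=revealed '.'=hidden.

Answer: .#....
.....#
......
......
.####.
.####.

Derivation:
Click 1 (5,3) count=0: revealed 8 new [(4,1) (4,2) (4,3) (4,4) (5,1) (5,2) (5,3) (5,4)] -> total=8
Click 2 (0,1) count=2: revealed 1 new [(0,1)] -> total=9
Click 3 (5,1) count=1: revealed 0 new [(none)] -> total=9
Click 4 (1,5) count=1: revealed 1 new [(1,5)] -> total=10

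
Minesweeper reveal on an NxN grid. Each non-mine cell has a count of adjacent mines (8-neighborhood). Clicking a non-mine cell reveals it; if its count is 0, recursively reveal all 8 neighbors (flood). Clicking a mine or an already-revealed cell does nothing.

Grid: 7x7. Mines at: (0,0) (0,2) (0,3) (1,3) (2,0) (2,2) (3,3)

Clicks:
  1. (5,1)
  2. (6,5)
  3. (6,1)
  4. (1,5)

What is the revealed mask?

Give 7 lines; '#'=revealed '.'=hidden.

Answer: ....###
....###
....###
###.###
#######
#######
#######

Derivation:
Click 1 (5,1) count=0: revealed 36 new [(0,4) (0,5) (0,6) (1,4) (1,5) (1,6) (2,4) (2,5) (2,6) (3,0) (3,1) (3,2) (3,4) (3,5) (3,6) (4,0) (4,1) (4,2) (4,3) (4,4) (4,5) (4,6) (5,0) (5,1) (5,2) (5,3) (5,4) (5,5) (5,6) (6,0) (6,1) (6,2) (6,3) (6,4) (6,5) (6,6)] -> total=36
Click 2 (6,5) count=0: revealed 0 new [(none)] -> total=36
Click 3 (6,1) count=0: revealed 0 new [(none)] -> total=36
Click 4 (1,5) count=0: revealed 0 new [(none)] -> total=36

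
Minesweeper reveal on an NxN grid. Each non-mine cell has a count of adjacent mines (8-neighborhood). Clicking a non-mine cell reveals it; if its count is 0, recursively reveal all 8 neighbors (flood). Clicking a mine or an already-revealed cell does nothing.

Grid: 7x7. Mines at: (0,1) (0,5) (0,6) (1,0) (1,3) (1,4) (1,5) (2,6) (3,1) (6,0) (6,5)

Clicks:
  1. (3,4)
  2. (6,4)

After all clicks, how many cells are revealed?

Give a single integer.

Click 1 (3,4) count=0: revealed 25 new [(2,2) (2,3) (2,4) (2,5) (3,2) (3,3) (3,4) (3,5) (3,6) (4,1) (4,2) (4,3) (4,4) (4,5) (4,6) (5,1) (5,2) (5,3) (5,4) (5,5) (5,6) (6,1) (6,2) (6,3) (6,4)] -> total=25
Click 2 (6,4) count=1: revealed 0 new [(none)] -> total=25

Answer: 25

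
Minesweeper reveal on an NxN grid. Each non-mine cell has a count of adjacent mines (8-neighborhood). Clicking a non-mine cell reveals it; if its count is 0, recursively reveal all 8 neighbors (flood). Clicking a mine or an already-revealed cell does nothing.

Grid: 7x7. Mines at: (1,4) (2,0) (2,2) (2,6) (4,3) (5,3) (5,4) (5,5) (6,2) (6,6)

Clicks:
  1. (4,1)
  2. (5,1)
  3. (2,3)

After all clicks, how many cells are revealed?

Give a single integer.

Answer: 12

Derivation:
Click 1 (4,1) count=0: revealed 11 new [(3,0) (3,1) (3,2) (4,0) (4,1) (4,2) (5,0) (5,1) (5,2) (6,0) (6,1)] -> total=11
Click 2 (5,1) count=1: revealed 0 new [(none)] -> total=11
Click 3 (2,3) count=2: revealed 1 new [(2,3)] -> total=12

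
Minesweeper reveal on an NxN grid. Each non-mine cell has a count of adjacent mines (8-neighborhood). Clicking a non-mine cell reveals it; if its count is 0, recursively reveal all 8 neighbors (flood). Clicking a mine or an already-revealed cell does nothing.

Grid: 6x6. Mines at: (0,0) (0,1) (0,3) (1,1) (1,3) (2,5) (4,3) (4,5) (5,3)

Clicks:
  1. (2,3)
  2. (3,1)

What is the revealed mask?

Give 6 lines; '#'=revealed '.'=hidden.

Answer: ......
......
####..
###...
###...
###...

Derivation:
Click 1 (2,3) count=1: revealed 1 new [(2,3)] -> total=1
Click 2 (3,1) count=0: revealed 12 new [(2,0) (2,1) (2,2) (3,0) (3,1) (3,2) (4,0) (4,1) (4,2) (5,0) (5,1) (5,2)] -> total=13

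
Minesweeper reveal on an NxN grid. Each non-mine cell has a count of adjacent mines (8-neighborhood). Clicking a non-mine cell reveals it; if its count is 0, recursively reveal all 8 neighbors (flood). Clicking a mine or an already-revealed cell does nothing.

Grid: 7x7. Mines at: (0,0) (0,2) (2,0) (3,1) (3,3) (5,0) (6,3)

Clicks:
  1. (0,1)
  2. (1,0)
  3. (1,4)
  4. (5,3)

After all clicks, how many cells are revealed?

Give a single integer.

Answer: 27

Derivation:
Click 1 (0,1) count=2: revealed 1 new [(0,1)] -> total=1
Click 2 (1,0) count=2: revealed 1 new [(1,0)] -> total=2
Click 3 (1,4) count=0: revealed 24 new [(0,3) (0,4) (0,5) (0,6) (1,3) (1,4) (1,5) (1,6) (2,3) (2,4) (2,5) (2,6) (3,4) (3,5) (3,6) (4,4) (4,5) (4,6) (5,4) (5,5) (5,6) (6,4) (6,5) (6,6)] -> total=26
Click 4 (5,3) count=1: revealed 1 new [(5,3)] -> total=27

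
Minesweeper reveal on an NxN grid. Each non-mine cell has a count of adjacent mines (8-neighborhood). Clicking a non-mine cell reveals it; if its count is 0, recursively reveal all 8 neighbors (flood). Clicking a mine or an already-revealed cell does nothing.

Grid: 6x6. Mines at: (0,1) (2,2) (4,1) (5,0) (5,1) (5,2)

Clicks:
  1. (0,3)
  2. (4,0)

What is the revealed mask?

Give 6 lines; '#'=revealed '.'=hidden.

Click 1 (0,3) count=0: revealed 20 new [(0,2) (0,3) (0,4) (0,5) (1,2) (1,3) (1,4) (1,5) (2,3) (2,4) (2,5) (3,3) (3,4) (3,5) (4,3) (4,4) (4,5) (5,3) (5,4) (5,5)] -> total=20
Click 2 (4,0) count=3: revealed 1 new [(4,0)] -> total=21

Answer: ..####
..####
...###
...###
#..###
...###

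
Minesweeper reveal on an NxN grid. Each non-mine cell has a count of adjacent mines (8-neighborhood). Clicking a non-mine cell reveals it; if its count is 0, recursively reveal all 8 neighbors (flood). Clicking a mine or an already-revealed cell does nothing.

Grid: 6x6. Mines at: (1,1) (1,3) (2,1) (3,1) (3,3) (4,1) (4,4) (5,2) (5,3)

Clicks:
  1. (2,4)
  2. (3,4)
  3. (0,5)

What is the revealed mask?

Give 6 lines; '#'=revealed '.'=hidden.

Click 1 (2,4) count=2: revealed 1 new [(2,4)] -> total=1
Click 2 (3,4) count=2: revealed 1 new [(3,4)] -> total=2
Click 3 (0,5) count=0: revealed 6 new [(0,4) (0,5) (1,4) (1,5) (2,5) (3,5)] -> total=8

Answer: ....##
....##
....##
....##
......
......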